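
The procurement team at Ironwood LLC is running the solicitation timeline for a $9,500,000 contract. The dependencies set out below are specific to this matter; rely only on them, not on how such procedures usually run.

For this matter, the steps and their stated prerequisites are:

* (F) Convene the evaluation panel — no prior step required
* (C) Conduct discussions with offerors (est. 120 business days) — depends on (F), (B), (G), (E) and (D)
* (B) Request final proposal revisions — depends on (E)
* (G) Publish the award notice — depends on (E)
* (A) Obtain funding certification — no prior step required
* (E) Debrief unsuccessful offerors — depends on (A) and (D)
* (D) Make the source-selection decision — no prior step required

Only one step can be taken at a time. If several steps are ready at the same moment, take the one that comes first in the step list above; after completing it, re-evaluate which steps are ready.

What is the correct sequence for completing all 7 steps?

(F), (A), (D), (E), (B), (G), (C)

Nothing is required for (F), (A) and (D). (F) is listed earlier → (F) first.
Ready: (A) and (D). (A) is listed earlier → (A).
Next only (D) has its prerequisites met → (D).
(E) needed (A) and (D), now all done → (E).
Ready: (B) and (G). (B) is listed earlier → (B).
That leaves (G) as the only ready step → (G).
Next only (C) has its prerequisites met → (C).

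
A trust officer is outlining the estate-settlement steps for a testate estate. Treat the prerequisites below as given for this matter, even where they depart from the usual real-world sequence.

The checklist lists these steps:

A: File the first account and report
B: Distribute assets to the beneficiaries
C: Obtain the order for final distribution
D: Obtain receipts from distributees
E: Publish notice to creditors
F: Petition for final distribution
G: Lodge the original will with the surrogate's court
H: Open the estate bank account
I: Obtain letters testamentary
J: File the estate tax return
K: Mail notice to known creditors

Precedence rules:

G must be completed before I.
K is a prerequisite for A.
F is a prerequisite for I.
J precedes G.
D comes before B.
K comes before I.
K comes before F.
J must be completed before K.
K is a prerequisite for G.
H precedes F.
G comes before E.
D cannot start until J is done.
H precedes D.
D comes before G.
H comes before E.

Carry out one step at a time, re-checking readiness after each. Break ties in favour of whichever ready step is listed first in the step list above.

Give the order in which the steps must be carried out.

C H J D B K A F G E I

C, H and J have no prerequisites; C is listed earlier, so C is first.
Ready: H and J. H is listed earlier → H.
That leaves J as the only ready step → J.
Ready: D and K. D is listed earlier → D.
B now also ready, so the ready set is {B, K}; B is listed earlier → B.
K needed J, now all done → K.
Ready: A, F and G. A is listed earlier → A.
Ready: F and G. F is listed earlier → F.
Next only G has its prerequisites met → G.
Ready: E and I. E is listed earlier → E.
Next only I has its prerequisites met → I.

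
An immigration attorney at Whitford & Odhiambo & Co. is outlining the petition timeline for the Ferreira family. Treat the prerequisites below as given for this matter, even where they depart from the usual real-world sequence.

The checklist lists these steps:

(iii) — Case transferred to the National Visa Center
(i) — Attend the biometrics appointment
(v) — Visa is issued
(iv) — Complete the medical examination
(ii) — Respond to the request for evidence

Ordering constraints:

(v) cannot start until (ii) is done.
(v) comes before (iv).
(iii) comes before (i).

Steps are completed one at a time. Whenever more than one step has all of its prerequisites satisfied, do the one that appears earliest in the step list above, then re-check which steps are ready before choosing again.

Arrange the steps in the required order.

(iii) (i) (ii) (v) (iv)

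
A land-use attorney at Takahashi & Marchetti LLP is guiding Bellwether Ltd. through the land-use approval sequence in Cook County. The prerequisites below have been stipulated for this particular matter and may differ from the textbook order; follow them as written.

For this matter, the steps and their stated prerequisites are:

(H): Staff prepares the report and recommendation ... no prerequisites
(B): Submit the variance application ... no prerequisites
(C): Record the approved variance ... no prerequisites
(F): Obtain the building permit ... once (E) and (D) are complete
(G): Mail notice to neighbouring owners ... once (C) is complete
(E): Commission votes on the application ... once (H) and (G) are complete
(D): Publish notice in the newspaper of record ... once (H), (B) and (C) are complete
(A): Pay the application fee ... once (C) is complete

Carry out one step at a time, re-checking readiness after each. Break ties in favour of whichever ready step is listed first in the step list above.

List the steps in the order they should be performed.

Nothing is required for (H), (B) and (C). (H) is listed earlier → (H) first.
(B) and (C) are both available; (B) is listed earlier → (B).
(C) is the only step now ready → (C).
Ready: (G), (D) and (A). (G) is listed earlier → (G).
(E), (D) and (A) are all available; (E) is listed earlier → (E).
Now (D) and (A) have their prerequisites met. (D) is listed earlier, so (D) next.
(F) and (A) are both available; (F) is listed earlier → (F).
Next only (A) has its prerequisites met → (A).

(H) → (B) → (C) → (G) → (E) → (D) → (F) → (A)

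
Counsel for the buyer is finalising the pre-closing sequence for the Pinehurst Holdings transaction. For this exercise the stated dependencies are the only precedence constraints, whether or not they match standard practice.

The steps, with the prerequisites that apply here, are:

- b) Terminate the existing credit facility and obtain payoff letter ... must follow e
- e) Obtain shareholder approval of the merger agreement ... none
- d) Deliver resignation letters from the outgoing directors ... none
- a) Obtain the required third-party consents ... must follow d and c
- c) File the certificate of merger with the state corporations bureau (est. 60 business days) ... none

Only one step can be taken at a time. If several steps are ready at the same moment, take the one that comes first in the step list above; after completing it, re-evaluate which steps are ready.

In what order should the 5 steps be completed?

e, b, d, c, a

e, d and c have no prerequisites; e is listed earlier, so e is first.
b now also ready, so the ready set is {b, d, c}; b is listed earlier → b.
Ready: d and c. d is listed earlier → d.
That leaves c as the only ready step → c.
a is the only step now ready → a.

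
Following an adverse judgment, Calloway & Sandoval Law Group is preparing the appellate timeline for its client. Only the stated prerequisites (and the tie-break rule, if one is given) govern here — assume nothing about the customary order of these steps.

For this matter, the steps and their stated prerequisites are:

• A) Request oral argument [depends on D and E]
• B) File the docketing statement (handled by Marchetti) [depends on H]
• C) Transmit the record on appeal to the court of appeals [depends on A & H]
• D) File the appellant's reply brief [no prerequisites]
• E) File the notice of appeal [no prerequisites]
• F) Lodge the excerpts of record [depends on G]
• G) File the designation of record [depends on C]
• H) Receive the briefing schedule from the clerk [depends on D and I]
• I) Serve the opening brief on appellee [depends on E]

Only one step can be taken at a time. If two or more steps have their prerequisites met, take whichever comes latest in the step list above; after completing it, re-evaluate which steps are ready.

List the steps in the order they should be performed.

E → I → D → H → B → A → C → G → F

E and D have no prerequisites; E is listed later, so E is first.
I now also ready, so the ready set is {I, D}; I is listed later → I.
That leaves D as the only ready step → D.
Now H and A have their prerequisites met. H is listed later, so H next.
Ready: B and A. B is listed later → B.
A is the only step now ready → A.
That leaves C as the only ready step → C.
G is the only step now ready → G.
F needed G, now all done → F.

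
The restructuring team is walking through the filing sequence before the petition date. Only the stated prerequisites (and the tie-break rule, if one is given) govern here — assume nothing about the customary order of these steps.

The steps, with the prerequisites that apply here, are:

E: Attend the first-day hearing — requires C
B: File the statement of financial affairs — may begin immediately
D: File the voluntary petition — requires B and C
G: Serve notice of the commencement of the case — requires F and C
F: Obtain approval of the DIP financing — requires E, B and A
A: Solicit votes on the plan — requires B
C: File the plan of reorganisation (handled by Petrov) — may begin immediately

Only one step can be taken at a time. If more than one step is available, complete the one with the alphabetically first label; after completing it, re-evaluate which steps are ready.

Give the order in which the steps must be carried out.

Nothing is required for B and C. B has the earlier label → B first.
Now A and C have their prerequisites met. A has the earlier label, so A next.
C is the only step now ready → C.
Ready: D and E. D has the earlier label → D.
E needed C, now all done → E.
F is the only step now ready → F.
Next only G has its prerequisites met → G.

B, A, C, D, E, F, G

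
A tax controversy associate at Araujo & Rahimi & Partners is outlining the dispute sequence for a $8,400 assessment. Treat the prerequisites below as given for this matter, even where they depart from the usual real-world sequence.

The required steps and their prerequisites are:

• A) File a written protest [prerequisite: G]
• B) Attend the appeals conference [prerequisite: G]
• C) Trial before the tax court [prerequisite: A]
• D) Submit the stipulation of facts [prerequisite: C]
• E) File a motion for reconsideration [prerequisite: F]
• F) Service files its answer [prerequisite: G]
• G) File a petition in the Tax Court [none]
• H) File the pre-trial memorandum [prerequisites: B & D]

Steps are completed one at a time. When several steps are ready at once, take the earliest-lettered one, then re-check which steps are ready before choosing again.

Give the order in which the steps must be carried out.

G, A, B, C, D, F, E, H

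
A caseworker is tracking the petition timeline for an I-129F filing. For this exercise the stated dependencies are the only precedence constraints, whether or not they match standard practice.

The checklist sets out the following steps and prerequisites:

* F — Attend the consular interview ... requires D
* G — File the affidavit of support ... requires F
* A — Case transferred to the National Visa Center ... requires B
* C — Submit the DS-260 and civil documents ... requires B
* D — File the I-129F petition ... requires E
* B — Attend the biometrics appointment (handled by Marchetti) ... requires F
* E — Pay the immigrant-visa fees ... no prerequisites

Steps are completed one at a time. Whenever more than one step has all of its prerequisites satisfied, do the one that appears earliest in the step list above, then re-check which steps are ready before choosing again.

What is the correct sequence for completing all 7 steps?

Only E has no prerequisites, so it is first.
D needed E, now all done → D.
That leaves F as the only ready step → F.
Ready: G and B. G is listed earlier → G.
That leaves B as the only ready step → B.
Ready: A and C. A is listed earlier → A.
C needed B, now all done → C.

E D F G B A C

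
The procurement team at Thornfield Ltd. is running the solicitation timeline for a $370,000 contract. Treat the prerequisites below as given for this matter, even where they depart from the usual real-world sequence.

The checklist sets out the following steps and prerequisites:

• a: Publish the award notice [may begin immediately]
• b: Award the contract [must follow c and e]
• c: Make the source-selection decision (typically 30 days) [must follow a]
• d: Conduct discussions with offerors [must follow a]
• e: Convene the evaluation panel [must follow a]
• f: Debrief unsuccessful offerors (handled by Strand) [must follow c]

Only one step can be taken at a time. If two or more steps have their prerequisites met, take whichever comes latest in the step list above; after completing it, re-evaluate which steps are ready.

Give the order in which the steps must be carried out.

a has no prerequisites → a first.
e, d and c are all available; e is listed later → e.
Ready: d and c. d is listed later → d.
c needed a, now all done → c.
Now f and b have their prerequisites met. f is listed later, so f next.
b needed e and c, now all done → b.

a → e → d → c → f → b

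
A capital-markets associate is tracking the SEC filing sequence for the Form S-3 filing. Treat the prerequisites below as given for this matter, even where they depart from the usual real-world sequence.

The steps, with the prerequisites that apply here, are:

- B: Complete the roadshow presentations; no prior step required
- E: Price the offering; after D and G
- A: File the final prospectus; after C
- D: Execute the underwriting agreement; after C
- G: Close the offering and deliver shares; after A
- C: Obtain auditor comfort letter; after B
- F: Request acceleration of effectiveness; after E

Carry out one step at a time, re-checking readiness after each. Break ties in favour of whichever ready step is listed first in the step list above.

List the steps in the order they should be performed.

B, C, A, D, G, E, F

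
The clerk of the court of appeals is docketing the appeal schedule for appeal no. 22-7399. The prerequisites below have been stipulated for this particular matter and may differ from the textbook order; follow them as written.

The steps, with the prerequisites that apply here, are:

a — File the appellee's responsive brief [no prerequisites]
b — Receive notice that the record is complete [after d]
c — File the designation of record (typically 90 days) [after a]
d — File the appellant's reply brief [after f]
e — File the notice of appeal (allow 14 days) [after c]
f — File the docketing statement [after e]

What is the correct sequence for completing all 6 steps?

Only a has no prerequisites, so it is first.
c needed a, now all done → c.
Next only e has its prerequisites met → e.
f needed e, now all done → f.
d is the only step now ready → d.
Next only b has its prerequisites met → b.

a c e f d b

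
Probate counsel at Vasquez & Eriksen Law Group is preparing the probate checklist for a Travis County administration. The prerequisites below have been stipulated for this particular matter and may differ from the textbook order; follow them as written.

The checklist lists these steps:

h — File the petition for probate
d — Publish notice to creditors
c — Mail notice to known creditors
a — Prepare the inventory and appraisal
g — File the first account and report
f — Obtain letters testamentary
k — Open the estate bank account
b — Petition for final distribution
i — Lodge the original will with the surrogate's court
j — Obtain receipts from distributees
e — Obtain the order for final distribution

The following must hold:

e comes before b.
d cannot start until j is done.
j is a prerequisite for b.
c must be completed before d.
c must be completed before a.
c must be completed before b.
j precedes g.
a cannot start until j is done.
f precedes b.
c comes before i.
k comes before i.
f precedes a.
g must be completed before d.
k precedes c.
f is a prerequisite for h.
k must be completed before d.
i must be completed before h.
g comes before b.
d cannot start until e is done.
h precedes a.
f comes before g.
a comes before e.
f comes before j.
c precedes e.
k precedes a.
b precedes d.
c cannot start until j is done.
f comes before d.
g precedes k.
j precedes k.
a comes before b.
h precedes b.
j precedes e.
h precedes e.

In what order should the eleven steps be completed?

f has no prerequisites → f first.
That leaves j as the only ready step → j.
g needed f and j, now all done → g.
Next only k has its prerequisites met → k.
Next only c has its prerequisites met → c.
i is the only step now ready → i.
That leaves h as the only ready step → h.
a needed h, c, f, k and j, now all done → a.
Next only e has its prerequisites met → e.
That leaves b as the only ready step → b.
d needed c, g, f, k, b, j and e, now all done → d.

f, j, g, k, c, i, h, a, e, b, d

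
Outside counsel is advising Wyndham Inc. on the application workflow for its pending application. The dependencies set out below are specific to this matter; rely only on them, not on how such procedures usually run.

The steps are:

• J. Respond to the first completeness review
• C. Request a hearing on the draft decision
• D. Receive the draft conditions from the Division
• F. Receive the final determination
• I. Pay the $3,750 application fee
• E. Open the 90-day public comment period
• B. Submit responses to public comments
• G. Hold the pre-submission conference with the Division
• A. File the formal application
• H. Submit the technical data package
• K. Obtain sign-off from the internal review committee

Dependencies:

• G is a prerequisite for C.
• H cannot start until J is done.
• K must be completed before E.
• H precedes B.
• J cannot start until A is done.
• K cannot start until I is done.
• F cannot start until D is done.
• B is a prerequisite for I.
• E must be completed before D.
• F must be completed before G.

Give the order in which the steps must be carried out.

A → J → H → B → I → K → E → D → F → G → C

A is the only step with nothing outstanding, so it goes first.
Next only J has its prerequisites met → J.
H needed J, now all done → H.
B needed H, now all done → B.
I needed B, now all done → I.
Next only K has its prerequisites met → K.
E needed K, now all done → E.
D needed E, now all done → D.
F needed D, now all done → F.
G needed F, now all done → G.
C needed G, now all done → C.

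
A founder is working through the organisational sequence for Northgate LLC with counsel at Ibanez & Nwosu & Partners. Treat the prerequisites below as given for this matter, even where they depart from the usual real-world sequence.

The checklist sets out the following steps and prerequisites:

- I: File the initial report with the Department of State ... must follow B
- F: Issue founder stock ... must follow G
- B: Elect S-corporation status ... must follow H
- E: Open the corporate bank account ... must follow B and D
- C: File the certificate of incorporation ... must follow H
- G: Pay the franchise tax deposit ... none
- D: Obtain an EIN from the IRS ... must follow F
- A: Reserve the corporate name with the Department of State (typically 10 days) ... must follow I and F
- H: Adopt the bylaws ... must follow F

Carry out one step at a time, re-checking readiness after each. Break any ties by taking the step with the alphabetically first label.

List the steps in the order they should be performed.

Only G has no prerequisites, so it is first.
That leaves F as the only ready step → F.
Ready: D and H. D has the earlier label → D.
H needed F, now all done → H.
Now B and C have their prerequisites met. B has the earlier label, so B next.
E and I now also ready, so the ready set is {C, E, I}; C has the earlier label → C.
E and I are both available; E has the earlier label → E.
I needed B, now all done → I.
A needed F and I, now all done → A.

G F D H B C E I A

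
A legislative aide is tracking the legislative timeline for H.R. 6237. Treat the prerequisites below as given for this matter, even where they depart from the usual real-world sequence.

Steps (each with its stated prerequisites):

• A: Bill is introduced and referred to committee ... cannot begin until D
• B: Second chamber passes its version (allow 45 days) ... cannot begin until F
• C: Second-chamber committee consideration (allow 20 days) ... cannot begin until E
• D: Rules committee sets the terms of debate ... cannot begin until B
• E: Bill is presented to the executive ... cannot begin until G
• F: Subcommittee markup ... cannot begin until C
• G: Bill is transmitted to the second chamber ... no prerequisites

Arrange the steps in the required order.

G → E → C → F → B → D → A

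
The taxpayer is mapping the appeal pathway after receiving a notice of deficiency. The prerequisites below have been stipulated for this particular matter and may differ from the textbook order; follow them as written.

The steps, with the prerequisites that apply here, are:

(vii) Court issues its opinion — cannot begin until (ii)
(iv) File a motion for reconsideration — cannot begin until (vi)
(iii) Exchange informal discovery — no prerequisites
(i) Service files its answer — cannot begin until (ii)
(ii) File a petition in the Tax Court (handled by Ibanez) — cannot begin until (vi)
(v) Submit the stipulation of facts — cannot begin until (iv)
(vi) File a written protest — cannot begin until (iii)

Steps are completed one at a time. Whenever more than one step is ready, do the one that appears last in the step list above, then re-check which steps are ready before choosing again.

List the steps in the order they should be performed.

(iii), (vi), (ii), (i), (iv), (v), (vii)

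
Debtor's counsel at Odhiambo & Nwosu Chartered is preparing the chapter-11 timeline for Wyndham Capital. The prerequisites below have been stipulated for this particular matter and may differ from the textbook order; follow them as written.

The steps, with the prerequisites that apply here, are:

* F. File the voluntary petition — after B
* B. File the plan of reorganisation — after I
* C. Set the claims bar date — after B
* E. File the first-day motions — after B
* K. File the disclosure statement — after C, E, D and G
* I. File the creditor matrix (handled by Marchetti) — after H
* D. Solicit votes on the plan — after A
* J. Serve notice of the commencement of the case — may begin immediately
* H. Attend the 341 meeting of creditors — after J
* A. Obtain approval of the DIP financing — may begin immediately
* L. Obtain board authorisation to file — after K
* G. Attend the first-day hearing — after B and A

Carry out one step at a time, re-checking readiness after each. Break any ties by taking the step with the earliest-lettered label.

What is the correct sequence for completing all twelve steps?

Nothing is required for A and J. A has the earlier label → A first.
Ready: D and J. D has the earlier label → D.
J is the only step now ready → J.
That leaves H as the only ready step → H.
I needed H, now all done → I.
B needed I, now all done → B.
Ready: C, E, F and G. C has the earlier label → C.
Now E, F and G have their prerequisites met. E has the earlier label, so E next.
Now F and G have their prerequisites met. F has the earlier label, so F next.
Next only G has its prerequisites met → G.
K needed C, D, E and G, now all done → K.
Next only L has its prerequisites met → L.

A, D, J, H, I, B, C, E, F, G, K, L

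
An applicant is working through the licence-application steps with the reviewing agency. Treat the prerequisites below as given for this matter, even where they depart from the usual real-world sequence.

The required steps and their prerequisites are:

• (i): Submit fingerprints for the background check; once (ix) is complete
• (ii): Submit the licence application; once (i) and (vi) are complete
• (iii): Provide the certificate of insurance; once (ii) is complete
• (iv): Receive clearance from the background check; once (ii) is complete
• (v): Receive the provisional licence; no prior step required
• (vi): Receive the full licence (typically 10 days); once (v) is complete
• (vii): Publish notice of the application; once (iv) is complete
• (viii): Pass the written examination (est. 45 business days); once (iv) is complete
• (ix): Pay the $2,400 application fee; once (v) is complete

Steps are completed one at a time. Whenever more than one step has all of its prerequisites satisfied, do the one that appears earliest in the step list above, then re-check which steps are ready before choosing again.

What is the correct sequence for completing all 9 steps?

(v) (vi) (ix) (i) (ii) (iii) (iv) (vii) (viii)

Only (v) has no prerequisites, so it is first.
Now (vi) and (ix) have their prerequisites met. (vi) is listed earlier, so (vi) next.
(ix) needed (v), now all done → (ix).
Next only (i) has its prerequisites met → (i).
(ii) needed (i) and (vi), now all done → (ii).
(iii) and (iv) are both available; (iii) is listed earlier → (iii).
(iv) needed (ii), now all done → (iv).
(vii) and (viii) are both available; (vii) is listed earlier → (vii).
That leaves (viii) as the only ready step → (viii).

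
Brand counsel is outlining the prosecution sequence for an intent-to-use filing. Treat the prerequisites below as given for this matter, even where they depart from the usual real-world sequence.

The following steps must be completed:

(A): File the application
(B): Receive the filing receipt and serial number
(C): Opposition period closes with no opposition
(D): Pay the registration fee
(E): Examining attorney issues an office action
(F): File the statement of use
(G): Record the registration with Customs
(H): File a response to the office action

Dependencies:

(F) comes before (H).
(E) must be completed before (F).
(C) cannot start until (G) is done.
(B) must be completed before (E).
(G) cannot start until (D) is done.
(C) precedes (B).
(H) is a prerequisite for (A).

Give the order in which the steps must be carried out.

(D), (G), (C), (B), (E), (F), (H), (A)

(D) has no prerequisites → (D) first.
That leaves (G) as the only ready step → (G).
That leaves (C) as the only ready step → (C).
(B) is the only step now ready → (B).
(E) is the only step now ready → (E).
(F) needed (E), now all done → (F).
That leaves (H) as the only ready step → (H).
That leaves (A) as the only ready step → (A).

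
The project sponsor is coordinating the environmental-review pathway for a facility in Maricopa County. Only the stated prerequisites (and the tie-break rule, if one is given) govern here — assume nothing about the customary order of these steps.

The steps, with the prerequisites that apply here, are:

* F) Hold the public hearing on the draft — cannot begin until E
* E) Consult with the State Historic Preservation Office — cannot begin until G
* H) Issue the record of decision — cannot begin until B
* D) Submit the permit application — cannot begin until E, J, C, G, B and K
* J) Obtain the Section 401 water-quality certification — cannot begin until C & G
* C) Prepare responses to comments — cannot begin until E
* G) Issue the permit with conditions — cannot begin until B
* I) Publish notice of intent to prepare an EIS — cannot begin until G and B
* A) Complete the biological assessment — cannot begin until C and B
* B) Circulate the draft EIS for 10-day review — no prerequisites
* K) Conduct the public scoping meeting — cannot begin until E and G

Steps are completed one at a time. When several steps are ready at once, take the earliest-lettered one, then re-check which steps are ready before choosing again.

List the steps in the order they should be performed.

B is the only step with nothing outstanding, so it goes first.
Ready: G and H. G has the earlier label → G.
E and I now also ready, so the ready set is {E, H, I}; E has the earlier label → E.
Now C, F, H, I and K have their prerequisites met. C has the earlier label, so C next.
A and J now also ready, so the ready set is {A, F, H, I, J, K}; A has the earlier label → A.
F, H, I, J and K are all available; F has the earlier label → F.
Now H, I, J and K have their prerequisites met. H has the earlier label, so H next.
I, J and K are all available; I has the earlier label → I.
J and K are both available; J has the earlier label → J.
K is the only step now ready → K.
Next only D has its prerequisites met → D.

B → G → E → C → A → F → H → I → J → K → D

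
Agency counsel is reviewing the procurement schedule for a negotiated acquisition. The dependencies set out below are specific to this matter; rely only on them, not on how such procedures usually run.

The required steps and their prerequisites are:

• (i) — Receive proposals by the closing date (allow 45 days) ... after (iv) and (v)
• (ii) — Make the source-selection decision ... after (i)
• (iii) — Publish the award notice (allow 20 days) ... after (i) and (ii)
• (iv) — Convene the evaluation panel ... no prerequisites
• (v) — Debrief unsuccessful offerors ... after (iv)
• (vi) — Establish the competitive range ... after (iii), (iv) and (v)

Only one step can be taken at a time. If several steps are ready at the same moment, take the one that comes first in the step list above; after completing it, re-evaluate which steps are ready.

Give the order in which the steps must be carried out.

Only (iv) has no prerequisites, so it is first.
(v) is the only step now ready → (v).
(i) is the only step now ready → (i).
(ii) needed (i), now all done → (ii).
Next only (iii) has its prerequisites met → (iii).
(vi) needed (iii), (iv) and (v), now all done → (vi).

(iv), (v), (i), (ii), (iii), (vi)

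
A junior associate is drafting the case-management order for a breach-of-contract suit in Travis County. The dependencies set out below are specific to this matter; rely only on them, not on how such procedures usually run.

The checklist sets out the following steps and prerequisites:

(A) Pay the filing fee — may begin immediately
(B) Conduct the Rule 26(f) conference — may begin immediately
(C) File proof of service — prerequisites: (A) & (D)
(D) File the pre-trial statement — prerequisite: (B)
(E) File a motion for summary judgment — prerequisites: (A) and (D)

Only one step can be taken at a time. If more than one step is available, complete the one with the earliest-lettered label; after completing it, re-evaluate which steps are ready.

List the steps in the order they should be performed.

Nothing is required for (A) and (B). (A) has the earlier label → (A) first.
(B) is the only step now ready → (B).
Next only (D) has its prerequisites met → (D).
Ready: (C) and (E). (C) has the earlier label → (C).
(E) needed (A) and (D), now all done → (E).

(A) → (B) → (D) → (C) → (E)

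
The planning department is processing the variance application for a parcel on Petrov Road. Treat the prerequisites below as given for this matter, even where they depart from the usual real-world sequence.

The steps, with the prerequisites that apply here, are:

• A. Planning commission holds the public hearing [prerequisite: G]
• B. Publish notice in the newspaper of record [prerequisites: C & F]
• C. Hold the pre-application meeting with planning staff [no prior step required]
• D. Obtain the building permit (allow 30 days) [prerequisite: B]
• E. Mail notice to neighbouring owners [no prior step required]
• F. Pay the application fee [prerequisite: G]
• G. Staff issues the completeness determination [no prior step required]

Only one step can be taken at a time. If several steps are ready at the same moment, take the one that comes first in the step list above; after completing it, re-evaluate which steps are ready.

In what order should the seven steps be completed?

Nothing is required for C, E and G. C is listed earlier → C first.
E and G are both available; E is listed earlier → E.
Next only G has its prerequisites met → G.
Ready: A and F. A is listed earlier → A.
Next only F has its prerequisites met → F.
B needed C and F, now all done → B.
Next only D has its prerequisites met → D.

C → E → G → A → F → B → D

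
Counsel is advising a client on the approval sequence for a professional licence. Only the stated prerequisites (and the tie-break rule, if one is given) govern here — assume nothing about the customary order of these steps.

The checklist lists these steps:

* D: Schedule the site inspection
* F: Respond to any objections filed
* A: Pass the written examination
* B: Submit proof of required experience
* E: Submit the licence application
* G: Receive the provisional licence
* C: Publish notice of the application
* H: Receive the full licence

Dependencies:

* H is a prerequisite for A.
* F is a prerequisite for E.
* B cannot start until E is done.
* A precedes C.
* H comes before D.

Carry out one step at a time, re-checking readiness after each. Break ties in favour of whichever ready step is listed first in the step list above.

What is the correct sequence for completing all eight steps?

F, E, B, G, H, D, A, C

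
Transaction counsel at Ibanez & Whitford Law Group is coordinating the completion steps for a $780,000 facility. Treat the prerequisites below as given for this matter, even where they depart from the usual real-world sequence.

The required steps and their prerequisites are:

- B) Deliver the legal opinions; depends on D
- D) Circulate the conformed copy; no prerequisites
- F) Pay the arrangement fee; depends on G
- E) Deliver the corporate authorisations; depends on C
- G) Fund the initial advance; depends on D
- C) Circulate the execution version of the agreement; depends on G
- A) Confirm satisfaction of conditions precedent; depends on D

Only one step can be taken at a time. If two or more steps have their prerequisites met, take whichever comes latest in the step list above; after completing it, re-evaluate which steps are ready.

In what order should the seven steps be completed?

D → A → G → C → E → F → B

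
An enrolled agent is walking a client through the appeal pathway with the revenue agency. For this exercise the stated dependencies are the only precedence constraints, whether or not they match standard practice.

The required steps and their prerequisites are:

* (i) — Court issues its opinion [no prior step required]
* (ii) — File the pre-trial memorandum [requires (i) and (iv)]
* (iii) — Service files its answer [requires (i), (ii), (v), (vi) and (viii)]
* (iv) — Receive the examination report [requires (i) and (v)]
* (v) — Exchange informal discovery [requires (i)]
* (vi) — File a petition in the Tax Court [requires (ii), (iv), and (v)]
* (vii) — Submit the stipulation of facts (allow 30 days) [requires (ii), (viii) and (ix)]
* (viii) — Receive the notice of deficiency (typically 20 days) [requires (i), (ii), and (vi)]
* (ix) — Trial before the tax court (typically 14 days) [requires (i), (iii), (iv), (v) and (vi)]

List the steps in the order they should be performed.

(i) has no prerequisites → (i) first.
(v) is the only step now ready → (v).
(iv) is the only step now ready → (iv).
(ii) is the only step now ready → (ii).
Next only (vi) has its prerequisites met → (vi).
(viii) is the only step now ready → (viii).
(iii) is the only step now ready → (iii).
That leaves (ix) as the only ready step → (ix).
(vii) needed (ii), (viii) and (ix), now all done → (vii).

(i), (v), (iv), (ii), (vi), (viii), (iii), (ix), (vii)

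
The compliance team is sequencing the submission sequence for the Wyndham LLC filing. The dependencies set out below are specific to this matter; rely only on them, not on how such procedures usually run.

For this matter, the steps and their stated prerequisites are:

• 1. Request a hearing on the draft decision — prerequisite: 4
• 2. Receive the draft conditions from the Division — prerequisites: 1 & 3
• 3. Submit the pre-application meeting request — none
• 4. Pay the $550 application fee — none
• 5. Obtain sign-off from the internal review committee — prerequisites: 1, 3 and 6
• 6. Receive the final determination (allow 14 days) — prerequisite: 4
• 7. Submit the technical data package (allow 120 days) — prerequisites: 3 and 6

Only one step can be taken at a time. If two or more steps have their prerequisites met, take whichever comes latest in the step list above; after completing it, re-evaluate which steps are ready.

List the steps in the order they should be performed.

4 → 6 → 3 → 7 → 1 → 5 → 2

Nothing is required for 4 and 3. 4 is listed later → 4 first.
6 and 1 now also ready, so the ready set is {6, 3, 1}; 6 is listed later → 6.
3 and 1 are both available; 3 is listed later → 3.
7 and 1 are both available; 7 is listed later → 7.
1 needed 4, now all done → 1.
Ready: 5 and 2. 5 is listed later → 5.
2 needed 3 and 1, now all done → 2.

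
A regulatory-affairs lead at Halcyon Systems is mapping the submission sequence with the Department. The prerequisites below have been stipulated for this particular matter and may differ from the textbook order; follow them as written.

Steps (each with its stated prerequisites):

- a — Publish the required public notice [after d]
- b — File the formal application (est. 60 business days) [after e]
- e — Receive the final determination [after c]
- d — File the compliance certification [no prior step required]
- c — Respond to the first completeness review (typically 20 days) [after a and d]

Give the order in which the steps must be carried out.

d a c e b

Only d has no prerequisites, so it is first.
That leaves a as the only ready step → a.
That leaves c as the only ready step → c.
e needed c, now all done → e.
b needed e, now all done → b.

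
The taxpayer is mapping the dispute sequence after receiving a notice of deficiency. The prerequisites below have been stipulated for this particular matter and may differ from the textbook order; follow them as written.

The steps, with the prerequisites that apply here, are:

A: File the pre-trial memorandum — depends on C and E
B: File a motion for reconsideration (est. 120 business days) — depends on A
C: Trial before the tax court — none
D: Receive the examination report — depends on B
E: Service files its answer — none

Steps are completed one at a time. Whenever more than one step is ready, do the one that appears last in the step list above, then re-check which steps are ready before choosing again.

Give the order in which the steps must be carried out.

E C A B D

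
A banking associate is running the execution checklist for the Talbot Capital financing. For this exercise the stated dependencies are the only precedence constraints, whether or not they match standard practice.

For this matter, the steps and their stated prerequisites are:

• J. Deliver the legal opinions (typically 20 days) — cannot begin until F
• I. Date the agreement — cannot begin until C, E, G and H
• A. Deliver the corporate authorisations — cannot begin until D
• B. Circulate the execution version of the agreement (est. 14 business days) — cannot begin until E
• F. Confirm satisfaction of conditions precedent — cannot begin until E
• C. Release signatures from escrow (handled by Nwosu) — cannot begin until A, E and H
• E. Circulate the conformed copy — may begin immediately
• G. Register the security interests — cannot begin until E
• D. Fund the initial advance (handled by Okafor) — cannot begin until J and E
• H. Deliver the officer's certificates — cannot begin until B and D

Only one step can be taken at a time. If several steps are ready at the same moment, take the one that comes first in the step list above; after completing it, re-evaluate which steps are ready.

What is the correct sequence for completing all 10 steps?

Only E has no prerequisites, so it is first.
Ready: B, F and G. B is listed earlier → B.
Now F and G have their prerequisites met. F is listed earlier, so F next.
J and G are both available; J is listed earlier → J.
D now also ready, so the ready set is {G, D}; G is listed earlier → G.
D is the only step now ready → D.
Now A and H have their prerequisites met. A is listed earlier, so A next.
That leaves H as the only ready step → H.
That leaves C as the only ready step → C.
Next only I has its prerequisites met → I.

E, B, F, J, G, D, A, H, C, I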